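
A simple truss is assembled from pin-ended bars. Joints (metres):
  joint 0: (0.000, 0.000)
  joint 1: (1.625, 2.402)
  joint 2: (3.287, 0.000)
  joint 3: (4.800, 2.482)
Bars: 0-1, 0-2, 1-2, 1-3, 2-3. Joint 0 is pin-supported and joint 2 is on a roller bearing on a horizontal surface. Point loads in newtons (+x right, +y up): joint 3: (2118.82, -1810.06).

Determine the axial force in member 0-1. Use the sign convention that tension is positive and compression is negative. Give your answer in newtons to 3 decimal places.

N=4 nodes, M=5 members, R=3 reactions → 2N=8, M+R=8
member 0 (0-1): L=2.9000, (cx,cy)=(0.5603,0.8283)
member 1 (0-2): L=3.2870, (cx,cy)=(1.0000,0.0000)
member 2 (1-2): L=2.9209, (cx,cy)=(0.5690,-0.8223)
member 3 (1-3): L=3.1760, (cx,cy)=(0.9997,0.0252)
member 4 (2-3): L=2.9068, (cx,cy)=(0.5205,0.8539)
solve A·x = −loads:
  F[0-1] = +2937.5630 N (tension)
  F[0-2] = +472.7942 N (tension)
  F[1-2] = -2858.4565 N (compression)
  F[1-3] = +3273.5157 N (tension)
  F[2-3] = -2216.4255 N (compression)
  Rx@0 = -2118.8200 N
  Ry@0 = -2433.0794 N
  Ry@2 = +4243.1394 N

2937.563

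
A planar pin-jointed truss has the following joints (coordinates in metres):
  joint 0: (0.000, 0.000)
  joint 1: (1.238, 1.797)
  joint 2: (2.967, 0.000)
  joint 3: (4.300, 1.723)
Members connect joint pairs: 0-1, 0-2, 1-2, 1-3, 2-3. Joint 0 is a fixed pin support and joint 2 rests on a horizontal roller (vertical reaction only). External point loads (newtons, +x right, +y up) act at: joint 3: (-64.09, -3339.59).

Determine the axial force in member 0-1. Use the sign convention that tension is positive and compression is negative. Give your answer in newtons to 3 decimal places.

N=4 nodes, M=5 members, R=3 reactions → 2N=8, M+R=8
member 0 (0-1): L=2.1822, (cx,cy)=(0.5673,0.8235)
member 1 (0-2): L=2.9670, (cx,cy)=(1.0000,0.0000)
member 2 (1-2): L=2.4937, (cx,cy)=(0.6933,-0.7206)
member 3 (1-3): L=3.0629, (cx,cy)=(0.9997,-0.0242)
member 4 (2-3): L=2.1784, (cx,cy)=(0.6119,0.7909)
solve A·x = −loads:
  F[0-1] = +1776.7929 N (tension)
  F[0-2] = -1072.1107 N (compression)
  F[1-2] = -2113.4203 N (compression)
  F[1-3] = +2474.0640 N (tension)
  F[2-3] = -4146.7764 N (compression)
  Rx@0 = +64.0900 N
  Ry@0 = -1463.1771 N
  Ry@2 = +4802.7671 N

1776.793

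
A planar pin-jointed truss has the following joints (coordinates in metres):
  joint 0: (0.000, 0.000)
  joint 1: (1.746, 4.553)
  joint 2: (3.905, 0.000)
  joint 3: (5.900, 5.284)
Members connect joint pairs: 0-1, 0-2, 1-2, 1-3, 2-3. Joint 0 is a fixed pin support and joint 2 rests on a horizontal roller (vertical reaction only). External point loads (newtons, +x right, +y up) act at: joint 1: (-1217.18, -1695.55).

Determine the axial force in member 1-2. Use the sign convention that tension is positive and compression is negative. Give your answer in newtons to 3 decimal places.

N=4 nodes, M=5 members, R=3 reactions → 2N=8, M+R=8
member 0 (0-1): L=4.8763, (cx,cy)=(0.3581,0.9337)
member 1 (0-2): L=3.9050, (cx,cy)=(1.0000,0.0000)
member 2 (1-2): L=5.0390, (cx,cy)=(0.4285,-0.9036)
member 3 (1-3): L=4.2178, (cx,cy)=(0.9849,0.1733)
member 4 (2-3): L=5.6481, (cx,cy)=(0.3532,0.9355)
solve A·x = −loads:
  F[0-1] = -2523.9362 N (compression)
  F[0-2] = -313.4640 N (compression)
  F[1-2] = +731.6033 N (tension)
  F[1-3] = -0.0000 N (compression)
  F[2-3] = +0.0000 N (tension)
  Rx@0 = +1217.1800 N
  Ry@0 = +2356.5974 N
  Ry@2 = -661.0474 N

731.603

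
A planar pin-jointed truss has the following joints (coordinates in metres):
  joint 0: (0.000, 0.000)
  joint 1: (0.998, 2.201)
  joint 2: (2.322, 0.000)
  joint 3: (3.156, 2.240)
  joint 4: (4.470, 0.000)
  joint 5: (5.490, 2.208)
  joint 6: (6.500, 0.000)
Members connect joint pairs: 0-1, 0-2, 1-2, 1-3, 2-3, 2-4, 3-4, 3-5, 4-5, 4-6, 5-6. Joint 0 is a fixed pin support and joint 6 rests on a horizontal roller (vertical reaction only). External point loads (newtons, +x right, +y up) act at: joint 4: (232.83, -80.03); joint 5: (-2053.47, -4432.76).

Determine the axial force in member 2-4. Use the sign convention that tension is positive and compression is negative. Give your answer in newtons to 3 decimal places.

N=7 nodes, M=11 members, R=3 reactions → 2N=14, M+R=14
member 0 (0-1): L=2.4167, (cx,cy)=(0.4130,0.9107)
member 1 (0-2): L=2.3220, (cx,cy)=(1.0000,0.0000)
member 2 (1-2): L=2.5685, (cx,cy)=(0.5155,-0.8569)
member 3 (1-3): L=2.1584, (cx,cy)=(0.9998,0.0181)
member 4 (2-3): L=2.3902, (cx,cy)=(0.3489,0.9372)
member 5 (2-4): L=2.1480, (cx,cy)=(1.0000,0.0000)
member 6 (3-4): L=2.5970, (cx,cy)=(0.5060,-0.8625)
member 7 (3-5): L=2.3342, (cx,cy)=(0.9999,-0.0137)
member 8 (4-5): L=2.4322, (cx,cy)=(0.4194,0.9078)
member 9 (4-6): L=2.0300, (cx,cy)=(1.0000,0.0000)
member 10 (5-6): L=2.4280, (cx,cy)=(0.4160,-0.9094)
solve A·x = −loads:
  F[0-1] = -1549.6313 N (compression)
  F[0-2] = -1180.7027 N (compression)
  F[1-2] = +1615.9324 N (tension)
  F[1-3] = -1473.1404 N (compression)
  F[2-3] = -1477.5684 N (compression)
  F[2-4] = +167.8156 N (tension)
  F[3-4] = +1681.3581 N (tension)
  F[3-5] = -2839.4500 N (compression)
  F[4-5] = -1509.3615 N (compression)
  F[4-6] = +1418.6957 N (tension)
  F[5-6] = -3410.5402 N (compression)
  Rx@0 = +1820.6400 N
  Ry@0 = +1411.3247 N
  Ry@6 = +3101.4653 N

167.816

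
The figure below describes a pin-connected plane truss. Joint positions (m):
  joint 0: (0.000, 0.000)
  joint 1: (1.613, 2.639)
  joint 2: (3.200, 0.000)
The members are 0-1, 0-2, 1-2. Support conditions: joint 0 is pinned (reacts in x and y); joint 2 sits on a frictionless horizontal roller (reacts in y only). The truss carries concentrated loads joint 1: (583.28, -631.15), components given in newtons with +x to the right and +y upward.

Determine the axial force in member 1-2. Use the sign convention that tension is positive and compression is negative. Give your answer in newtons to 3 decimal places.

N=3 nodes, M=3 members, R=3 reactions → 2N=6, M+R=6
member 0 (0-1): L=3.0929, (cx,cy)=(0.5215,0.8532)
member 1 (0-2): L=3.2000, (cx,cy)=(1.0000,0.0000)
member 2 (1-2): L=3.0794, (cx,cy)=(0.5154,-0.8570)
solve A·x = −loads:
  F[0-1] = +196.9111 N (tension)
  F[0-2] = +480.5878 N (tension)
  F[1-2] = -932.5373 N (compression)
  Rx@0 = -583.2800 N
  Ry@0 = -168.0128 N
  Ry@2 = +799.1628 N

-932.537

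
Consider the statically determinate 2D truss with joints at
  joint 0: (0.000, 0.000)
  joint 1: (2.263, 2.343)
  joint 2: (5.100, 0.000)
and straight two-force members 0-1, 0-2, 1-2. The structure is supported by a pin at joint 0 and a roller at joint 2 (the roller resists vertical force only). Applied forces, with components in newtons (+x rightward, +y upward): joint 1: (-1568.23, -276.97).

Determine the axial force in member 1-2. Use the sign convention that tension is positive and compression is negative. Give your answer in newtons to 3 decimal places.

938.412

N=3 nodes, M=3 members, R=3 reactions → 2N=6, M+R=6
member 0 (0-1): L=3.2574, (cx,cy)=(0.6947,0.7193)
member 1 (0-2): L=5.1000, (cx,cy)=(1.0000,0.0000)
member 2 (1-2): L=3.6794, (cx,cy)=(0.7710,-0.6368)
solve A·x = −loads:
  F[0-1] = -1215.8477 N (compression)
  F[0-2] = -723.5557 N (compression)
  F[1-2] = +938.4116 N (tension)
  Rx@0 = +1568.2300 N
  Ry@0 = +874.5347 N
  Ry@2 = -597.5647 N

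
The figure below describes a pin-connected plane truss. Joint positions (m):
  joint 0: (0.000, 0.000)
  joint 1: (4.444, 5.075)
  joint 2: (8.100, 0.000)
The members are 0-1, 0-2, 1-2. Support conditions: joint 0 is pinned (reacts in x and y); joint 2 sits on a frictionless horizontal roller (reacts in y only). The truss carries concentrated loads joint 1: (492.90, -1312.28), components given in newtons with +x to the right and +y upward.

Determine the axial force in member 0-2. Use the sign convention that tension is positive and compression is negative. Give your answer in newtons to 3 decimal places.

741.138

N=3 nodes, M=3 members, R=3 reactions → 2N=6, M+R=6
member 0 (0-1): L=6.7457, (cx,cy)=(0.6588,0.7523)
member 1 (0-2): L=8.1000, (cx,cy)=(1.0000,0.0000)
member 2 (1-2): L=6.2548, (cx,cy)=(0.5845,-0.8114)
solve A·x = −loads:
  F[0-1] = -376.8100 N (compression)
  F[0-2] = +741.1379 N (tension)
  F[1-2] = -1267.9529 N (compression)
  Rx@0 = -492.9000 N
  Ry@0 = +283.4850 N
  Ry@2 = +1028.7950 N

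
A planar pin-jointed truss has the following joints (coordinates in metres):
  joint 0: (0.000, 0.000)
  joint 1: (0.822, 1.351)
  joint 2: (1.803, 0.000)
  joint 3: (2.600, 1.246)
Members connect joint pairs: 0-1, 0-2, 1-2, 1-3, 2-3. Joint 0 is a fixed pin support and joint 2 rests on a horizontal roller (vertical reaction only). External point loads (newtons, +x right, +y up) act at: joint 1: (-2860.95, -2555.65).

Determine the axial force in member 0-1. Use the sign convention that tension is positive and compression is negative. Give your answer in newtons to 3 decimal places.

N=4 nodes, M=5 members, R=3 reactions → 2N=8, M+R=8
member 0 (0-1): L=1.5814, (cx,cy)=(0.5198,0.8543)
member 1 (0-2): L=1.8030, (cx,cy)=(1.0000,0.0000)
member 2 (1-2): L=1.6696, (cx,cy)=(0.5876,-0.8092)
member 3 (1-3): L=1.7811, (cx,cy)=(0.9983,-0.0590)
member 4 (2-3): L=1.4791, (cx,cy)=(0.5388,0.8424)
solve A·x = −loads:
  F[0-1] = -4137.0202 N (compression)
  F[0-2] = -710.5829 N (compression)
  F[1-2] = +1209.3668 N (tension)
  F[1-3] = -0.0000 N (compression)
  F[2-3] = +0.0000 N (tension)
  Rx@0 = +2860.9500 N
  Ry@0 = +3534.2408 N
  Ry@2 = -978.5908 N

-4137.020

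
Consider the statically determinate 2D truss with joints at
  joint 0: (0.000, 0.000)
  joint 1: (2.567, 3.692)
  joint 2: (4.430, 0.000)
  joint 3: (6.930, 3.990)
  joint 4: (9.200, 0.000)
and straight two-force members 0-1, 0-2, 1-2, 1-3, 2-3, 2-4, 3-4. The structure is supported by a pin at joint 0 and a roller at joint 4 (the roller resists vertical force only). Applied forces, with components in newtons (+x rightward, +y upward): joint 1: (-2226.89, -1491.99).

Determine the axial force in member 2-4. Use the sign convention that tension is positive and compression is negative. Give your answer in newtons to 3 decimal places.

N=5 nodes, M=7 members, R=3 reactions → 2N=10, M+R=10
member 0 (0-1): L=4.4967, (cx,cy)=(0.5709,0.8210)
member 1 (0-2): L=4.4300, (cx,cy)=(1.0000,0.0000)
member 2 (1-2): L=4.1354, (cx,cy)=(0.4505,-0.8928)
member 3 (1-3): L=4.3732, (cx,cy)=(0.9977,0.0681)
member 4 (2-3): L=4.7085, (cx,cy)=(0.5310,0.8474)
member 5 (2-4): L=4.7700, (cx,cy)=(1.0000,0.0000)
member 6 (3-4): L=4.5905, (cx,cy)=(0.4945,-0.8692)
solve A·x = −loads:
  F[0-1] = -2398.5912 N (compression)
  F[0-2] = -857.6243 N (compression)
  F[1-2] = +580.3065 N (tension)
  F[1-3] = +597.5857 N (tension)
  F[2-3] = -611.3801 N (compression)
  F[2-4] = -271.5825 N (compression)
  F[3-4] = +549.2108 N (tension)
  Rx@0 = +2226.8900 N
  Ry@0 = +1969.3530 N
  Ry@4 = -477.3630 N

-271.582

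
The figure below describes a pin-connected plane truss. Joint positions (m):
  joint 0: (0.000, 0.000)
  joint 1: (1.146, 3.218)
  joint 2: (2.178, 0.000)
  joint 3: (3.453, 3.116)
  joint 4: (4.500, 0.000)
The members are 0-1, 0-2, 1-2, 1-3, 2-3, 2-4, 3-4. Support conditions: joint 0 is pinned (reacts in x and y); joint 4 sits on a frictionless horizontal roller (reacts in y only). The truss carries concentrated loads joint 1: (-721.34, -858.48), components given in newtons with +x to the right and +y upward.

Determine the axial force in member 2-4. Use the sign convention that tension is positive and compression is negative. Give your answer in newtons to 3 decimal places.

N=5 nodes, M=7 members, R=3 reactions → 2N=10, M+R=10
member 0 (0-1): L=3.4160, (cx,cy)=(0.3355,0.9420)
member 1 (0-2): L=2.1780, (cx,cy)=(1.0000,0.0000)
member 2 (1-2): L=3.3794, (cx,cy)=(0.3054,-0.9522)
member 3 (1-3): L=2.3093, (cx,cy)=(0.9990,-0.0442)
member 4 (2-3): L=3.3668, (cx,cy)=(0.3787,0.9255)
member 5 (2-4): L=2.3220, (cx,cy)=(1.0000,0.0000)
member 6 (3-4): L=3.2872, (cx,cy)=(0.3185,-0.9479)
solve A·x = −loads:
  F[0-1] = -1226.7891 N (compression)
  F[0-2] = -309.7729 N (compression)
  F[1-2] = +302.0208 N (tension)
  F[1-3] = +217.7552 N (tension)
  F[2-3] = -310.7379 N (compression)
  F[2-4] = -99.8655 N (compression)
  F[3-4] = +313.5412 N (tension)
  Rx@0 = +721.3400 N
  Ry@0 = +1155.6920 N
  Ry@4 = -297.2120 N

-99.866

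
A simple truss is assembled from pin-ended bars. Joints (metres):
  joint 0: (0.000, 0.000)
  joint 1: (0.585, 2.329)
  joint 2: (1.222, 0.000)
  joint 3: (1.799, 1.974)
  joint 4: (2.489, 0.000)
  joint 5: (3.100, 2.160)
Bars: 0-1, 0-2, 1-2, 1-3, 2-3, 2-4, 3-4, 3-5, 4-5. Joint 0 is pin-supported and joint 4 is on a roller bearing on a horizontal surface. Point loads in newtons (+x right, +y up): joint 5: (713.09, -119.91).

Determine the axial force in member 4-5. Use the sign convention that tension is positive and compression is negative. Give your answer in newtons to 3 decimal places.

-240.281

N=6 nodes, M=9 members, R=3 reactions → 2N=12, M+R=12
member 0 (0-1): L=2.4013, (cx,cy)=(0.2436,0.9699)
member 1 (0-2): L=1.2220, (cx,cy)=(1.0000,0.0000)
member 2 (1-2): L=2.4145, (cx,cy)=(0.2638,-0.9646)
member 3 (1-3): L=1.2648, (cx,cy)=(0.9598,-0.2807)
member 4 (2-3): L=2.0566, (cx,cy)=(0.2806,0.9598)
member 5 (2-4): L=1.2670, (cx,cy)=(1.0000,0.0000)
member 6 (3-4): L=2.0911, (cx,cy)=(0.3300,-0.9440)
member 7 (3-5): L=1.3142, (cx,cy)=(0.9899,0.1415)
member 8 (4-5): L=2.2448, (cx,cy)=(0.2722,0.9622)
solve A·x = −loads:
  F[0-1] = +668.4056 N (tension)
  F[0-2] = +550.2575 N (tension)
  F[1-2] = -784.1597 N (compression)
  F[1-3] = +385.1909 N (tension)
  F[2-3] = +788.0289 N (tension)
  F[2-4] = +122.2924 N (tension)
  F[3-4] = -568.8282 N (compression)
  F[3-5] = +786.4078 N (tension)
  F[4-5] = -240.2808 N (compression)
  Rx@0 = -713.0900 N
  Ry@0 = -648.2681 N
  Ry@4 = +768.1781 N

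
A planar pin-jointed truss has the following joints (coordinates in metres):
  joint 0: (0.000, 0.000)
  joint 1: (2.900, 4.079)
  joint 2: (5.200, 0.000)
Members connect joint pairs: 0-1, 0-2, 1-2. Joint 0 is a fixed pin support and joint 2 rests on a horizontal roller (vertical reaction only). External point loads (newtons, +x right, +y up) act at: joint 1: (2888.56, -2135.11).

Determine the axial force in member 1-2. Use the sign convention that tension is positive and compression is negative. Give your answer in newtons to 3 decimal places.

-3968.220

N=3 nodes, M=3 members, R=3 reactions → 2N=6, M+R=6
member 0 (0-1): L=5.0048, (cx,cy)=(0.5794,0.8150)
member 1 (0-2): L=5.2000, (cx,cy)=(1.0000,0.0000)
member 2 (1-2): L=4.6828, (cx,cy)=(0.4912,-0.8711)
solve A·x = −loads:
  F[0-1] = +1621.4169 N (tension)
  F[0-2] = +1949.0442 N (tension)
  F[1-2] = -3968.2201 N (compression)
  Rx@0 = -2888.5600 N
  Ry@0 = -1321.4775 N
  Ry@2 = +3456.5875 N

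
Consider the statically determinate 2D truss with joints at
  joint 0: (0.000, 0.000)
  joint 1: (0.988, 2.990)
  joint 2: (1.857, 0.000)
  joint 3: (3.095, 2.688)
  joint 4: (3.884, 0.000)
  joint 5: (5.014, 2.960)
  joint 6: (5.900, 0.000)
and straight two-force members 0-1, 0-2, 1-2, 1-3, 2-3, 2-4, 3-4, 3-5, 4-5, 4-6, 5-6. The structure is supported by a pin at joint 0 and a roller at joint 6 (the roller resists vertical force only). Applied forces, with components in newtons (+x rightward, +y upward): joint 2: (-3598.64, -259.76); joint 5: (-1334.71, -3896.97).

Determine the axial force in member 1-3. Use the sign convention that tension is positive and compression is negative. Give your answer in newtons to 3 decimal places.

-938.056

N=7 nodes, M=11 members, R=3 reactions → 2N=14, M+R=14
member 0 (0-1): L=3.1490, (cx,cy)=(0.3137,0.9495)
member 1 (0-2): L=1.8570, (cx,cy)=(1.0000,0.0000)
member 2 (1-2): L=3.1137, (cx,cy)=(0.2791,-0.9603)
member 3 (1-3): L=2.1285, (cx,cy)=(0.9899,-0.1419)
member 4 (2-3): L=2.9594, (cx,cy)=(0.4183,0.9083)
member 5 (2-4): L=2.0270, (cx,cy)=(1.0000,0.0000)
member 6 (3-4): L=2.8014, (cx,cy)=(0.2816,-0.9595)
member 7 (3-5): L=1.9382, (cx,cy)=(0.9901,0.1403)
member 8 (4-5): L=3.1684, (cx,cy)=(0.3567,0.9342)
member 9 (4-6): L=2.0160, (cx,cy)=(1.0000,0.0000)
member 10 (5-6): L=3.0898, (cx,cy)=(0.2868,-0.9580)
solve A·x = −loads:
  F[0-1] = -1509.0218 N (compression)
  F[0-2] = -4459.8948 N (compression)
  F[1-2] = +1630.7131 N (tension)
  F[1-3] = -938.0562 N (compression)
  F[2-3] = -1438.0322 N (compression)
  F[2-4] = +195.4277 N (tension)
  F[3-4] = +956.7189 N (tension)
  F[3-5] = -1817.5796 N (compression)
  F[4-5] = -982.6086 N (compression)
  F[4-6] = +815.3311 N (tension)
  F[5-6] = -2843.3121 N (compression)
  Rx@0 = +4933.3500 N
  Ry@0 = +1432.8249 N
  Ry@6 = +2723.9051 N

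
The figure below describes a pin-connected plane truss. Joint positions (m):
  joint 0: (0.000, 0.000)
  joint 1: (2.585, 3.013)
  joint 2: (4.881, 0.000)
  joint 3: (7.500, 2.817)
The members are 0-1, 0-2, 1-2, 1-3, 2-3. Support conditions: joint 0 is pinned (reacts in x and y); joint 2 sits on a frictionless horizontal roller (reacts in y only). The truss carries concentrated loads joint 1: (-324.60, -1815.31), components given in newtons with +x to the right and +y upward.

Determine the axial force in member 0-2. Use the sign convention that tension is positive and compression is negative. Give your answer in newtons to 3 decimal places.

579.924

N=4 nodes, M=5 members, R=3 reactions → 2N=8, M+R=8
member 0 (0-1): L=3.9699, (cx,cy)=(0.6511,0.7590)
member 1 (0-2): L=4.8810, (cx,cy)=(1.0000,0.0000)
member 2 (1-2): L=3.7881, (cx,cy)=(0.6061,-0.7954)
member 3 (1-3): L=4.9189, (cx,cy)=(0.9992,-0.0398)
member 4 (2-3): L=3.8464, (cx,cy)=(0.6809,0.7324)
solve A·x = −loads:
  F[0-1] = -1389.1303 N (compression)
  F[0-2] = +579.9238 N (tension)
  F[1-2] = -956.8012 N (compression)
  F[1-3] = +0.0000 N (tension)
  F[2-3] = -0.0000 N (compression)
  Rx@0 = +324.6000 N
  Ry@0 = +1054.2863 N
  Ry@2 = +761.0237 N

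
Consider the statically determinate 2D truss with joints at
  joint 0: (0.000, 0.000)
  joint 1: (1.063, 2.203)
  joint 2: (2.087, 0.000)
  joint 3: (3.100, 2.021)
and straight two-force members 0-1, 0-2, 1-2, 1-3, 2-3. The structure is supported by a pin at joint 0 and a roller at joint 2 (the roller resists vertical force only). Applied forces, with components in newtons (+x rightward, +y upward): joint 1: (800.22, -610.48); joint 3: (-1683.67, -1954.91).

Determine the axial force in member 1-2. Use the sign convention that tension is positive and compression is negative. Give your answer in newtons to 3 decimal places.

N=4 nodes, M=5 members, R=3 reactions → 2N=8, M+R=8
member 0 (0-1): L=2.4461, (cx,cy)=(0.4346,0.9006)
member 1 (0-2): L=2.0870, (cx,cy)=(1.0000,0.0000)
member 2 (1-2): L=2.4294, (cx,cy)=(0.4215,-0.9068)
member 3 (1-3): L=2.0451, (cx,cy)=(0.9960,-0.0890)
member 4 (2-3): L=2.2607, (cx,cy)=(0.4481,0.8940)
solve A·x = −loads:
  F[0-1] = -151.4240 N (compression)
  F[0-2] = -817.6445 N (compression)
  F[1-2] = -456.4456 N (compression)
  F[1-3] = -676.3123 N (compression)
  F[2-3] = -2254.0626 N (compression)
  Rx@0 = +883.4500 N
  Ry@0 = +136.3776 N
  Ry@2 = +2429.0124 N

-456.446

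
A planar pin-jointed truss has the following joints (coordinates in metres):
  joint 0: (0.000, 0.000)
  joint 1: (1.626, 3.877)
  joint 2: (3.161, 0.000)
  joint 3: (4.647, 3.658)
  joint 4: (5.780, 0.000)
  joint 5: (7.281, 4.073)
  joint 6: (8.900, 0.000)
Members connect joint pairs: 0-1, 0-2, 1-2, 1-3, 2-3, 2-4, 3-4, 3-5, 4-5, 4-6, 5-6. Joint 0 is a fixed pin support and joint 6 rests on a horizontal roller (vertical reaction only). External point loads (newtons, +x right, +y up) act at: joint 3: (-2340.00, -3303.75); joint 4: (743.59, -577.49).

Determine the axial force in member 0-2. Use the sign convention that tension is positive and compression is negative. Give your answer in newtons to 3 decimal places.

-446.023

N=7 nodes, M=11 members, R=3 reactions → 2N=14, M+R=14
member 0 (0-1): L=4.2042, (cx,cy)=(0.3868,0.9222)
member 1 (0-2): L=3.1610, (cx,cy)=(1.0000,0.0000)
member 2 (1-2): L=4.1698, (cx,cy)=(0.3681,-0.9298)
member 3 (1-3): L=3.0289, (cx,cy)=(0.9974,-0.0723)
member 4 (2-3): L=3.9483, (cx,cy)=(0.3764,0.9265)
member 5 (2-4): L=2.6190, (cx,cy)=(1.0000,0.0000)
member 6 (3-4): L=3.8294, (cx,cy)=(0.2959,-0.9552)
member 7 (3-5): L=2.6665, (cx,cy)=(0.9878,0.1556)
member 8 (4-5): L=4.3408, (cx,cy)=(0.3458,0.9383)
member 9 (4-6): L=3.1200, (cx,cy)=(1.0000,0.0000)
member 10 (5-6): L=4.3830, (cx,cy)=(0.3694,-0.9293)
solve A·x = −loads:
  F[0-1] = -2974.4271 N (compression)
  F[0-2] = -446.0226 N (compression)
  F[1-2] = +3129.6430 N (tension)
  F[1-3] = -2308.5194 N (compression)
  F[2-3] = -3140.8088 N (compression)
  F[2-4] = +1888.1531 N (tension)
  F[3-4] = -739.7578 N (compression)
  F[3-5] = -937.1135 N (compression)
  F[4-5] = +1368.5523 N (tension)
  F[4-6] = +452.4617 N (tension)
  F[5-6] = -1224.9100 N (compression)
  Rx@0 = +1596.4100 N
  Ry@0 = +2742.9593 N
  Ry@6 = +1138.2807 N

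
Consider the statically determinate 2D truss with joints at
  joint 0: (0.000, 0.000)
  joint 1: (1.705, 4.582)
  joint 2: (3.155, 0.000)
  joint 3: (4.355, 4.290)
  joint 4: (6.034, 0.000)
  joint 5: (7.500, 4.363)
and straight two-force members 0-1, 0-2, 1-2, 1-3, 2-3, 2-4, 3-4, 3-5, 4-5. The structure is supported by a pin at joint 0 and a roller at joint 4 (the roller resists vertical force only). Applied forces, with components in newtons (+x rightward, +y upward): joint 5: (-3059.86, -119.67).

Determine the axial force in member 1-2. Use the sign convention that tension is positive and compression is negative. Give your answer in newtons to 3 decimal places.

N=6 nodes, M=9 members, R=3 reactions → 2N=12, M+R=12
member 0 (0-1): L=4.8889, (cx,cy)=(0.3487,0.9372)
member 1 (0-2): L=3.1550, (cx,cy)=(1.0000,0.0000)
member 2 (1-2): L=4.8060, (cx,cy)=(0.3017,-0.9534)
member 3 (1-3): L=2.6660, (cx,cy)=(0.9940,-0.1095)
member 4 (2-3): L=4.4547, (cx,cy)=(0.2694,0.9630)
member 5 (2-4): L=2.8790, (cx,cy)=(1.0000,0.0000)
member 6 (3-4): L=4.6069, (cx,cy)=(0.3645,-0.9312)
member 7 (3-5): L=3.1458, (cx,cy)=(0.9997,0.0232)
member 8 (4-5): L=4.6027, (cx,cy)=(0.3185,0.9479)
solve A·x = −loads:
  F[0-1] = -2329.6800 N (compression)
  F[0-2] = -2247.3928 N (compression)
  F[1-2] = +2470.1712 N (tension)
  F[1-3] = -1567.1679 N (compression)
  F[2-3] = -2445.4605 N (compression)
  F[2-4] = -843.3618 N (compression)
  F[3-4] = +2268.8236 N (tension)
  F[3-5] = -3044.2058 N (compression)
  F[4-5] = -51.7223 N (compression)
  Rx@0 = +3059.8600 N
  Ry@0 = +2183.4161 N
  Ry@4 = -2063.7461 N

2470.171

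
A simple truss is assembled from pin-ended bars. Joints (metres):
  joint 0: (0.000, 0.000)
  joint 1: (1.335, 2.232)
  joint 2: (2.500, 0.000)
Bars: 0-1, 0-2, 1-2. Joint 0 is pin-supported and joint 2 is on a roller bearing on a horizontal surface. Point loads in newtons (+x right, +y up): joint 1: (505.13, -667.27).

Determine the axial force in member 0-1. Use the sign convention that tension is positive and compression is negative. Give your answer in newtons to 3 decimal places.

N=3 nodes, M=3 members, R=3 reactions → 2N=6, M+R=6
member 0 (0-1): L=2.6008, (cx,cy)=(0.5133,0.8582)
member 1 (0-2): L=2.5000, (cx,cy)=(1.0000,0.0000)
member 2 (1-2): L=2.5177, (cx,cy)=(0.4627,-0.8865)
solve A·x = −loads:
  F[0-1] = +163.1688 N (tension)
  F[0-2] = +421.3742 N (tension)
  F[1-2] = -910.6553 N (compression)
  Rx@0 = -505.1300 N
  Ry@0 = -140.0322 N
  Ry@2 = +807.3022 N

163.169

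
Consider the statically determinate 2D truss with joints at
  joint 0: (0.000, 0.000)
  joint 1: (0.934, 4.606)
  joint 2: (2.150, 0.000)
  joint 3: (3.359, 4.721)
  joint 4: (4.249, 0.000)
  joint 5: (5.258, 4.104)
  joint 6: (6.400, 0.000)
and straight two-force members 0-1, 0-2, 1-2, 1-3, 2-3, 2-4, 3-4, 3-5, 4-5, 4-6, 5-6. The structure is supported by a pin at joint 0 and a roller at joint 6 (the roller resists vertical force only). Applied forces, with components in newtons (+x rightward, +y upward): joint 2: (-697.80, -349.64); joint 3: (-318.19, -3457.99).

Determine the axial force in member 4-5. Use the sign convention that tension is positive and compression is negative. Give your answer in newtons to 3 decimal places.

1472.520

N=7 nodes, M=11 members, R=3 reactions → 2N=14, M+R=14
member 0 (0-1): L=4.6997, (cx,cy)=(0.1987,0.9801)
member 1 (0-2): L=2.1500, (cx,cy)=(1.0000,0.0000)
member 2 (1-2): L=4.7638, (cx,cy)=(0.2553,-0.9669)
member 3 (1-3): L=2.4277, (cx,cy)=(0.9989,0.0474)
member 4 (2-3): L=4.8733, (cx,cy)=(0.2481,0.9687)
member 5 (2-4): L=2.0990, (cx,cy)=(1.0000,0.0000)
member 6 (3-4): L=4.8042, (cx,cy)=(0.1853,-0.9827)
member 7 (3-5): L=1.9967, (cx,cy)=(0.9511,-0.3090)
member 8 (4-5): L=4.2262, (cx,cy)=(0.2387,0.9711)
member 9 (4-6): L=2.1510, (cx,cy)=(1.0000,0.0000)
member 10 (5-6): L=4.2599, (cx,cy)=(0.2681,-0.9634)
solve A·x = −loads:
  F[0-1] = -2152.9267 N (compression)
  F[0-2] = -588.1297 N (compression)
  F[1-2] = +2134.5657 N (tension)
  F[1-3] = -973.8180 N (compression)
  F[2-3] = -1769.5322 N (compression)
  F[2-4] = +1093.5276 N (tension)
  F[3-4] = -1455.1246 N (compression)
  F[3-5] = -866.3565 N (compression)
  F[4-5] = +1472.5197 N (tension)
  F[4-6] = +472.3959 N (tension)
  F[5-6] = -1762.1471 N (compression)
  Rx@0 = +1015.9900 N
  Ry@0 = +2109.9832 N
  Ry@6 = +1697.6468 N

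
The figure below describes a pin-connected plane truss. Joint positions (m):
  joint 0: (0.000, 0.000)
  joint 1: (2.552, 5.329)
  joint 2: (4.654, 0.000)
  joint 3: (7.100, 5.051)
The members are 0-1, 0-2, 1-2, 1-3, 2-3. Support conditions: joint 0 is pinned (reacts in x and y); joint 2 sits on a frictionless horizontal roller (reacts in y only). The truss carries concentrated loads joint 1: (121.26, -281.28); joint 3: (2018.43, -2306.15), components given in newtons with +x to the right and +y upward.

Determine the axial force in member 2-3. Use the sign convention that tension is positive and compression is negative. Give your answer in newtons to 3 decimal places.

-2355.518

N=4 nodes, M=5 members, R=3 reactions → 2N=8, M+R=8
member 0 (0-1): L=5.9085, (cx,cy)=(0.4319,0.9019)
member 1 (0-2): L=4.6540, (cx,cy)=(1.0000,0.0000)
member 2 (1-2): L=5.7286, (cx,cy)=(0.3669,-0.9302)
member 3 (1-3): L=4.5565, (cx,cy)=(0.9981,-0.0610)
member 4 (2-3): L=5.6121, (cx,cy)=(0.4358,0.9000)
solve A·x = −loads:
  F[0-1] = +3785.7904 N (tension)
  F[0-2] = +504.5444 N (tension)
  F[1-2] = -4172.9399 N (compression)
  F[1-3] = +3050.7544 N (tension)
  F[2-3] = -2355.5183 N (compression)
  Rx@0 = -2139.6900 N
  Ry@0 = -3414.4557 N
  Ry@2 = +6001.8857 N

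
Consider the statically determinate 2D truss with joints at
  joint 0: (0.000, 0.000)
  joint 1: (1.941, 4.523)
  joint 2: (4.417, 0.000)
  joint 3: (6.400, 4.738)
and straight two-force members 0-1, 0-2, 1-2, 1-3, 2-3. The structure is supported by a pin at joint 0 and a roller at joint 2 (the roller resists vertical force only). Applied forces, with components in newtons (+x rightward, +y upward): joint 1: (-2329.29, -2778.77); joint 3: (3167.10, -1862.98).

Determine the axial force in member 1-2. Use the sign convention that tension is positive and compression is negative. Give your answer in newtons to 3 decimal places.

N=4 nodes, M=5 members, R=3 reactions → 2N=8, M+R=8
member 0 (0-1): L=4.9219, (cx,cy)=(0.3944,0.9190)
member 1 (0-2): L=4.4170, (cx,cy)=(1.0000,0.0000)
member 2 (1-2): L=5.1564, (cx,cy)=(0.4802,-0.8772)
member 3 (1-3): L=4.4642, (cx,cy)=(0.9988,0.0482)
member 4 (2-3): L=5.1362, (cx,cy)=(0.3861,0.9225)
solve A·x = −loads:
  F[0-1] = +316.4295 N (tension)
  F[0-2] = +713.0227 N (tension)
  F[1-2] = -3277.9701 N (compression)
  F[1-3] = +4032.7832 N (tension)
  F[2-3] = -2230.1150 N (compression)
  Rx@0 = -837.8100 N
  Ry@0 = -290.7847 N
  Ry@2 = +4932.5347 N

-3277.970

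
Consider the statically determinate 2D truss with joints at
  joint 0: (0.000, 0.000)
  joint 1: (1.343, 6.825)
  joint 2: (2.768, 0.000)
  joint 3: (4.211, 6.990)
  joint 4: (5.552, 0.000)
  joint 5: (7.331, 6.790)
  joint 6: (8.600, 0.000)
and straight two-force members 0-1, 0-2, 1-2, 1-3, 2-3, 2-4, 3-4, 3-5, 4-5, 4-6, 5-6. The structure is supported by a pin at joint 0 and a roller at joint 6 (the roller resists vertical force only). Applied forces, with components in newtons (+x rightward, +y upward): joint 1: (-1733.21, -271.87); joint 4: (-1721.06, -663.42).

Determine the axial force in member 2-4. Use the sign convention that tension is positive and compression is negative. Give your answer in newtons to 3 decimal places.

N=7 nodes, M=11 members, R=3 reactions → 2N=14, M+R=14
member 0 (0-1): L=6.9559, (cx,cy)=(0.1931,0.9812)
member 1 (0-2): L=2.7680, (cx,cy)=(1.0000,0.0000)
member 2 (1-2): L=6.9722, (cx,cy)=(0.2044,-0.9789)
member 3 (1-3): L=2.8727, (cx,cy)=(0.9983,0.0574)
member 4 (2-3): L=7.1374, (cx,cy)=(0.2022,0.9793)
member 5 (2-4): L=2.7840, (cx,cy)=(1.0000,0.0000)
member 6 (3-4): L=7.1175, (cx,cy)=(0.1884,-0.9821)
member 7 (3-5): L=3.1264, (cx,cy)=(0.9980,-0.0640)
member 8 (4-5): L=7.0192, (cx,cy)=(0.2534,0.9673)
member 9 (4-6): L=3.0480, (cx,cy)=(1.0000,0.0000)
member 10 (5-6): L=6.9076, (cx,cy)=(0.1837,-0.9830)
solve A·x = −loads:
  F[0-1] = -1875.3114 N (compression)
  F[0-2] = -3092.1960 N (compression)
  F[1-2] = +1662.5856 N (tension)
  F[1-3] = +1033.0358 N (tension)
  F[2-3] = -1661.8070 N (compression)
  F[2-4] = -2416.4151 N (compression)
  F[3-4] = +1570.6819 N (tension)
  F[3-5] = +400.2433 N (tension)
  F[4-5] = -908.8053 N (compression)
  F[4-6] = -169.0883 N (compression)
  F[5-6] = +920.4010 N (tension)
  Rx@0 = +3454.2700 N
  Ry@0 = +1840.0259 N
  Ry@6 = -904.7359 N

-2416.415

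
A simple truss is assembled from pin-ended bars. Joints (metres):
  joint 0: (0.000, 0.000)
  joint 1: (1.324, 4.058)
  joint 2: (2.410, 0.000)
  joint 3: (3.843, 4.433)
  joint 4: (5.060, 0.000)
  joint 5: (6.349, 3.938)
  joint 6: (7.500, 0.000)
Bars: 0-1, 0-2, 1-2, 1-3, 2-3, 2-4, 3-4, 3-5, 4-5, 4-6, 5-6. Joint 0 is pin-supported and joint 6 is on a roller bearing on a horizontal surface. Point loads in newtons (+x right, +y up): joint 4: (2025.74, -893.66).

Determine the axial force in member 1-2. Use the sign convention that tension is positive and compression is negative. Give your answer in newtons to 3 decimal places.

275.379

N=7 nodes, M=11 members, R=3 reactions → 2N=14, M+R=14
member 0 (0-1): L=4.2685, (cx,cy)=(0.3102,0.9507)
member 1 (0-2): L=2.4100, (cx,cy)=(1.0000,0.0000)
member 2 (1-2): L=4.2008, (cx,cy)=(0.2585,-0.9660)
member 3 (1-3): L=2.5468, (cx,cy)=(0.9891,0.1472)
member 4 (2-3): L=4.6589, (cx,cy)=(0.3076,0.9515)
member 5 (2-4): L=2.6500, (cx,cy)=(1.0000,0.0000)
member 6 (3-4): L=4.5970, (cx,cy)=(0.2647,-0.9643)
member 7 (3-5): L=2.5544, (cx,cy)=(0.9810,-0.1938)
member 8 (4-5): L=4.1436, (cx,cy)=(0.3111,0.9504)
member 9 (4-6): L=2.4400, (cx,cy)=(1.0000,0.0000)
member 10 (5-6): L=4.1028, (cx,cy)=(0.2805,-0.9598)
solve A·x = −loads:
  F[0-1] = -305.8208 N (compression)
  F[0-2] = +2120.5986 N (tension)
  F[1-2] = +275.3791 N (tension)
  F[1-3] = -167.8801 N (compression)
  F[2-3] = -279.5713 N (compression)
  F[2-4] = +2277.7824 N (tension)
  F[3-4] = +373.3681 N (tension)
  F[3-5] = -357.6663 N (compression)
  F[4-5] = +561.4720 N (tension)
  F[4-6] = +176.2224 N (tension)
  F[5-6] = -628.1481 N (compression)
  Rx@0 = -2025.7400 N
  Ry@0 = +290.7374 N
  Ry@6 = +602.9226 N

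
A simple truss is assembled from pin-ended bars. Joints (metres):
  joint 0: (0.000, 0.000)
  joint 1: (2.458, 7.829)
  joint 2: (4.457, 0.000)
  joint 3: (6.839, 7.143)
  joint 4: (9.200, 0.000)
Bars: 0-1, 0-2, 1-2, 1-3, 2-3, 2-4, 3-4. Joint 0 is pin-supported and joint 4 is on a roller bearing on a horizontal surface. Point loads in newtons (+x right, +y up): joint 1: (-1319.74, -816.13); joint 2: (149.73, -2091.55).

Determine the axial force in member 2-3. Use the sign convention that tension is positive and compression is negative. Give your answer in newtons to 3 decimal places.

N=5 nodes, M=7 members, R=3 reactions → 2N=10, M+R=10
member 0 (0-1): L=8.2058, (cx,cy)=(0.2995,0.9541)
member 1 (0-2): L=4.4570, (cx,cy)=(1.0000,0.0000)
member 2 (1-2): L=8.0802, (cx,cy)=(0.2474,-0.9689)
member 3 (1-3): L=4.4344, (cx,cy)=(0.9880,-0.1547)
member 4 (2-3): L=7.5297, (cx,cy)=(0.3163,0.9486)
member 5 (2-4): L=4.7430, (cx,cy)=(1.0000,0.0000)
member 6 (3-4): L=7.5231, (cx,cy)=(0.3138,-0.9495)
solve A·x = −loads:
  F[0-1] = -2934.1665 N (compression)
  F[0-2] = -291.0964 N (compression)
  F[1-2] = +2057.9754 N (tension)
  F[1-3] = -69.1400 N (compression)
  F[2-3] = +102.8286 N (tension)
  F[2-4] = +35.7781 N (tension)
  F[3-4] = -114.0033 N (compression)
  Rx@0 = +1170.0100 N
  Ry@0 = +2799.4364 N
  Ry@4 = +108.2436 N

102.829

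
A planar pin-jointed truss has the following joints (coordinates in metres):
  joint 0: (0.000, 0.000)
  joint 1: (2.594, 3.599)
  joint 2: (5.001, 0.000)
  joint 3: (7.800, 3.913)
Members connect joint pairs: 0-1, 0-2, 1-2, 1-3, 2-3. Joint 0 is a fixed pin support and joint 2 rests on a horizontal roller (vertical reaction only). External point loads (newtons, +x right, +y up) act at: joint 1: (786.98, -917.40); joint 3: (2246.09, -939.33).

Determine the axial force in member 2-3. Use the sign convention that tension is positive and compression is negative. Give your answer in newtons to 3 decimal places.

N=4 nodes, M=5 members, R=3 reactions → 2N=8, M+R=8
member 0 (0-1): L=4.4364, (cx,cy)=(0.5847,0.8112)
member 1 (0-2): L=5.0010, (cx,cy)=(1.0000,0.0000)
member 2 (1-2): L=4.3297, (cx,cy)=(0.5559,-0.8312)
member 3 (1-3): L=5.2155, (cx,cy)=(0.9982,0.0602)
member 4 (2-3): L=4.8110, (cx,cy)=(0.5818,0.8133)
solve A·x = −loads:
  F[0-1] = +2968.2545 N (tension)
  F[0-2] = +1297.5065 N (tension)
  F[1-2] = -3779.2599 N (compression)
  F[1-3] = +3055.1123 N (tension)
  F[2-3] = -1381.0520 N (compression)
  Rx@0 = -3033.0700 N
  Ry@0 = -2407.9772 N
  Ry@2 = +4264.7072 N

-1381.052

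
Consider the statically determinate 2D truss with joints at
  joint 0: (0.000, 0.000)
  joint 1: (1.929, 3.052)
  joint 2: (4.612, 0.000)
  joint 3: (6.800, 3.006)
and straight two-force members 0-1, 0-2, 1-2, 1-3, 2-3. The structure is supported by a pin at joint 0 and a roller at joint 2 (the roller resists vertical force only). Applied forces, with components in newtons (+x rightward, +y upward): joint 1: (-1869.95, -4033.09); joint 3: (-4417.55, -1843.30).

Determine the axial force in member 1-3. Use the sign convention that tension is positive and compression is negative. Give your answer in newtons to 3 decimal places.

N=4 nodes, M=5 members, R=3 reactions → 2N=8, M+R=8
member 0 (0-1): L=3.6105, (cx,cy)=(0.5343,0.8453)
member 1 (0-2): L=4.6120, (cx,cy)=(1.0000,0.0000)
member 2 (1-2): L=4.0636, (cx,cy)=(0.6602,-0.7511)
member 3 (1-3): L=4.8712, (cx,cy)=(1.0000,-0.0094)
member 4 (2-3): L=3.7180, (cx,cy)=(0.5885,0.8085)
solve A·x = −loads:
  F[0-1] = -6611.1034 N (compression)
  F[0-2] = -2755.3572 N (compression)
  F[1-2] = +2109.3108 N (tension)
  F[1-3] = -3054.9910 N (compression)
  F[2-3] = -2315.5734 N (compression)
  Rx@0 = +6287.5000 N
  Ry@0 = +5588.4395 N
  Ry@2 = +287.9505 N

-3054.991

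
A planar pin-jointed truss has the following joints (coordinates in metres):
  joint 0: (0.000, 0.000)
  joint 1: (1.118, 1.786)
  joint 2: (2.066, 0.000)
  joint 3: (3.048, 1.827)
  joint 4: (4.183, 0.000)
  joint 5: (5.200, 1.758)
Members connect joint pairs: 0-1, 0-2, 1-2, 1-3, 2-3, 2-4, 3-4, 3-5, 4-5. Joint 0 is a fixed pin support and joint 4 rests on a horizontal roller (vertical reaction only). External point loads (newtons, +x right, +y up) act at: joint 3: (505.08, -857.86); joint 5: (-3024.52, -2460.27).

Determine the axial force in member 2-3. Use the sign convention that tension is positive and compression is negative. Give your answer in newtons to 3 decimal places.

-758.925

N=6 nodes, M=9 members, R=3 reactions → 2N=12, M+R=12
member 0 (0-1): L=2.1071, (cx,cy)=(0.5306,0.8476)
member 1 (0-2): L=2.0660, (cx,cy)=(1.0000,0.0000)
member 2 (1-2): L=2.0220, (cx,cy)=(0.4688,-0.8833)
member 3 (1-3): L=1.9304, (cx,cy)=(0.9998,0.0212)
member 4 (2-3): L=2.0742, (cx,cy)=(0.4734,0.8808)
member 5 (2-4): L=2.1170, (cx,cy)=(1.0000,0.0000)
member 6 (3-4): L=2.1508, (cx,cy)=(0.5277,-0.8494)
member 7 (3-5): L=2.1531, (cx,cy)=(0.9995,-0.0320)
member 8 (4-5): L=2.0310, (cx,cy)=(0.5007,0.8656)
solve A·x = −loads:
  F[0-1] = -808.2947 N (compression)
  F[0-2] = -2090.5620 N (compression)
  F[1-2] = +756.8159 N (tension)
  F[1-3] = -783.8817 N (compression)
  F[2-3] = -758.9255 N (compression)
  F[2-4] = -1376.4306 N (compression)
  F[3-4] = -144.0055 N (compression)
  F[3-5] = -1572.9058 N (compression)
  F[4-5] = -2900.5217 N (compression)
  Rx@0 = +2519.4400 N
  Ry@0 = +685.1307 N
  Ry@4 = +2632.9993 N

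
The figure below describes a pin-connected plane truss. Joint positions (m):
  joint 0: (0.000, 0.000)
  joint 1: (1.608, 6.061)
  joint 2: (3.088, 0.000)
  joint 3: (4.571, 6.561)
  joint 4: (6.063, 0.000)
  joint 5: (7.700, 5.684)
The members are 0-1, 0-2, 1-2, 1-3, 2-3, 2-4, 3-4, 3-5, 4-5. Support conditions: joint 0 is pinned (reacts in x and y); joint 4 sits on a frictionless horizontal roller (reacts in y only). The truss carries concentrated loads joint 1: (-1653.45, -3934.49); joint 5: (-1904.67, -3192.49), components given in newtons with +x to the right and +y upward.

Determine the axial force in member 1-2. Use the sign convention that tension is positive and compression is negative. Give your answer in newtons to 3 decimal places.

1549.499

N=6 nodes, M=9 members, R=3 reactions → 2N=12, M+R=12
member 0 (0-1): L=6.2707, (cx,cy)=(0.2564,0.9666)
member 1 (0-2): L=3.0880, (cx,cy)=(1.0000,0.0000)
member 2 (1-2): L=6.2391, (cx,cy)=(0.2372,-0.9715)
member 3 (1-3): L=3.0049, (cx,cy)=(0.9861,0.1664)
member 4 (2-3): L=6.7265, (cx,cy)=(0.2205,0.9754)
member 5 (2-4): L=2.9750, (cx,cy)=(1.0000,0.0000)
member 6 (3-4): L=6.7285, (cx,cy)=(0.2217,-0.9751)
member 7 (3-5): L=3.2496, (cx,cy)=(0.9629,-0.2699)
member 8 (4-5): L=5.9150, (cx,cy)=(0.2768,0.9609)
solve A·x = −loads:
  F[0-1] = -5656.6959 N (compression)
  F[0-2] = -2107.5641 N (compression)
  F[1-2] = +1549.4986 N (tension)
  F[1-3] = -166.9975 N (compression)
  F[2-3] = -1543.2455 N (compression)
  F[2-4] = -1399.7601 N (compression)
  F[3-4] = +1834.2379 N (tension)
  F[3-5] = -946.7708 N (compression)
  F[4-5] = -3588.1543 N (compression)
  Rx@0 = +3558.1200 N
  Ry@0 = +5467.5493 N
  Ry@4 = +1659.4307 N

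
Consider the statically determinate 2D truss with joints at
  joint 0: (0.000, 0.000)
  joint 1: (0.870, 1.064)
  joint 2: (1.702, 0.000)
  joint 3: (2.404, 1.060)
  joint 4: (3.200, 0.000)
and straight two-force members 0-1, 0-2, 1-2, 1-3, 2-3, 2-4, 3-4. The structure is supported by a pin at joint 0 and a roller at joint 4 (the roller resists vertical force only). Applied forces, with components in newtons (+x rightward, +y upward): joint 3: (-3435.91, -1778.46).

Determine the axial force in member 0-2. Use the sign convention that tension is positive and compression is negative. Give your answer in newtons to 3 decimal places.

-2143.554

N=5 nodes, M=7 members, R=3 reactions → 2N=10, M+R=10
member 0 (0-1): L=1.3744, (cx,cy)=(0.6330,0.7742)
member 1 (0-2): L=1.7020, (cx,cy)=(1.0000,0.0000)
member 2 (1-2): L=1.3507, (cx,cy)=(0.6160,-0.7878)
member 3 (1-3): L=1.5340, (cx,cy)=(1.0000,-0.0026)
member 4 (2-3): L=1.2714, (cx,cy)=(0.5522,0.8337)
member 5 (2-4): L=1.4980, (cx,cy)=(1.0000,0.0000)
member 6 (3-4): L=1.3256, (cx,cy)=(0.6005,-0.7996)
solve A·x = −loads:
  F[0-1] = -2041.6373 N (compression)
  F[0-2] = -2143.5535 N (compression)
  F[1-2] = +2014.7678 N (tension)
  F[1-3] = -2533.4395 N (compression)
  F[2-3] = -1903.6417 N (compression)
  F[2-4] = +148.6289 N (tension)
  F[3-4] = -247.5157 N (compression)
  Rx@0 = +3435.9100 N
  Ry@0 = +1580.5371 N
  Ry@4 = +197.9229 N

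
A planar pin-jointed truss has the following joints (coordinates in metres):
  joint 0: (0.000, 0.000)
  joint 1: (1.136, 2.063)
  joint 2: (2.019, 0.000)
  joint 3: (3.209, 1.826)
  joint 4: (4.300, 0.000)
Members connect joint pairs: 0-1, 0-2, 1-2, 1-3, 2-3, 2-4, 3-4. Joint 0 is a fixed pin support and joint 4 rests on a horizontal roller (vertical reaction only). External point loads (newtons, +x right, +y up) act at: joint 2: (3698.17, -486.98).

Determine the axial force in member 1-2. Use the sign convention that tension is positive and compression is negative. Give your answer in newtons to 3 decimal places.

N=5 nodes, M=7 members, R=3 reactions → 2N=10, M+R=10
member 0 (0-1): L=2.3551, (cx,cy)=(0.4824,0.8760)
member 1 (0-2): L=2.0190, (cx,cy)=(1.0000,0.0000)
member 2 (1-2): L=2.2440, (cx,cy)=(0.3935,-0.9193)
member 3 (1-3): L=2.0865, (cx,cy)=(0.9935,-0.1136)
member 4 (2-3): L=2.1795, (cx,cy)=(0.5460,0.8378)
member 5 (2-4): L=2.2810, (cx,cy)=(1.0000,0.0000)
member 6 (3-4): L=2.1271, (cx,cy)=(0.5129,-0.8584)
solve A·x = −loads:
  F[0-1] = -294.9014 N (compression)
  F[0-2] = +3840.4183 N (tension)
  F[1-2] = +314.0515 N (tension)
  F[1-3] = -267.5557 N (compression)
  F[2-3] = +236.6494 N (tension)
  F[2-4] = +136.6164 N (tension)
  F[3-4] = -266.3583 N (compression)
  Rx@0 = -3698.1700 N
  Ry@0 = +258.3259 N
  Ry@4 = +228.6541 N

314.052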